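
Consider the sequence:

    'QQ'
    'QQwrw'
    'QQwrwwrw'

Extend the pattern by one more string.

QQwrwwrwwrw

The strings grow by a fixed suffix wrw each time.
So the next term is QQwrwwrw·wrw.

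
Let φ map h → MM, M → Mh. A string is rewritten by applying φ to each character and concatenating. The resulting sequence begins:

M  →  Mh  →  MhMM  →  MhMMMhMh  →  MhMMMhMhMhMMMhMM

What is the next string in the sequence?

Rewriting the 16 symbols of MhMMMhMhMhMMMhMM one by one yields Mh MM Mh Mh Mh MM Mh MM Mh MM Mh Mh Mh MM Mh Mh; concatenated:

MhMMMhMhMhMMMhMMMhMMMhMhMhMMMhMh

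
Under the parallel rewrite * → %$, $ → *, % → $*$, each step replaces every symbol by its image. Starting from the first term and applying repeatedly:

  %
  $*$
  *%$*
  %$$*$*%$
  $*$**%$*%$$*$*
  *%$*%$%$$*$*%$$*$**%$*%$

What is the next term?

Rewriting the 24 symbols of *%$*%$%$$*$*%$$*$**%$*%$ one by one yields %$ $*$ * %$ $*$ * $*$ * * %$ * %$ $*$ * * %$ * %$ %$ $*$ * %$ $*$ *; concatenated:

%$$*$*%$$*$*$*$**%$*%$$*$**%$*%$%$$*$*%$$*$*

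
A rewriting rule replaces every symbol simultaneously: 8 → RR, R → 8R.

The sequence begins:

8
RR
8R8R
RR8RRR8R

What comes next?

Expanding RR8RRR8R: R→8R, R→8R, 8→RR, R→8R, R→8R, R→8R, 8→RR, R→8R. Concatenated: 8R 8R RR 8R 8R 8R RR 8R.

8R8RRR8R8R8RRR8R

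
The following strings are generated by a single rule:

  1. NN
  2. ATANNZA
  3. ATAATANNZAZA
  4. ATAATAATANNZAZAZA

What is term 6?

ATAATAATAATAATANNZAZAZAZAZA

Every step adds ATA to the front and ZA to the end of the previous string.
From ATAATAATANNZAZAZA, 2 further steps: ATAATAATANNZAZAZA → ATAATAATAATANNZAZAZAZA → (answer).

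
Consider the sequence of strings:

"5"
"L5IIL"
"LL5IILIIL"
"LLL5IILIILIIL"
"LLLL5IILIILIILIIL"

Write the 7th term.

s(k+1) = L·s(k)·IIL, so each term gains L as a prefix and IIL as a suffix.
From LLLL5IILIILIILIIL, 2 further steps: LLLL5IILIILIILIIL → LLLLL5IILIILIILIILIIL → (answer).

LLLLLL5IILIILIILIILIILIIL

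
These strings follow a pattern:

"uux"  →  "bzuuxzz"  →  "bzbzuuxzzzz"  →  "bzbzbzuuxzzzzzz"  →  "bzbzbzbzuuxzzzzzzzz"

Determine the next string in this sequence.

Each term wraps the previous one in bz on the left and zz on the right.
Applying this once more to bzbzbzbzuuxzzzzzzzz:

bzbzbzbzbzuuxzzzzzzzzzz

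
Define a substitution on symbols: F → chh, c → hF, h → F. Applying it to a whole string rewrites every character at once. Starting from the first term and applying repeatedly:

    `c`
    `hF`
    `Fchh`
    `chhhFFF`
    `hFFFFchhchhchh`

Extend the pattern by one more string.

Rewriting the 14 symbols of hFFFFchhchhchh one by one yields F chh chh chh chh hF F F hF F F hF F F; concatenated:

FchhchhchhchhhFFFhFFFhFFF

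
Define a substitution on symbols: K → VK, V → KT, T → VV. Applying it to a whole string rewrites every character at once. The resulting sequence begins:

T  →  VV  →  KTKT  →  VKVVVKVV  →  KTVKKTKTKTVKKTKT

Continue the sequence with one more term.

Rewriting the 16 symbols of KTVKKTKTKTVKKTKT one by one yields VK VV KT VK VK VV VK VV VK VV KT VK VK VV VK VV; concatenated:

VKVVKTVKVKVVVKVVVKVVKTVKVKVVVKVV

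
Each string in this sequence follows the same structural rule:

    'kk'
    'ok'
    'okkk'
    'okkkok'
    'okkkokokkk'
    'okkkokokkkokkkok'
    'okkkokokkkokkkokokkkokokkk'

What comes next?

okkkokokkkokkkokokkkokokkkokkkokokkkokkkok

Each term (from the third on) is the previous term followed by the one before it: term 3 = ok·kk = okkk.
So term 8 is okkkokokkkokkkokokkkokokkk·okkkokokkkokkkok.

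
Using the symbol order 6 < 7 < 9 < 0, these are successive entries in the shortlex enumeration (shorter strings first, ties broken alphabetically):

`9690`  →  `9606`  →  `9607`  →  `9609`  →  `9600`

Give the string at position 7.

9767

Stepping forward 2 times from 9600: 9600 → 9766, then the target.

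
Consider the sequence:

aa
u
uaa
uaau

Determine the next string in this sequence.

Each term (from the third on) is the previous term followed by the one before it: term 3 = u·aa = uaa.
The next term joins uaau and uaa.

uaauuaa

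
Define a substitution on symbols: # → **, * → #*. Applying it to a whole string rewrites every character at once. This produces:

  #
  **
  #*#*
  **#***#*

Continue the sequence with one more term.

#*#***#*#*#***#*

Expanding **#***#*: *→#*, *→#*, #→**, *→#*, *→#*, *→#*, #→**, *→#*. Concatenated: #* #* ** #* #* #* ** #*.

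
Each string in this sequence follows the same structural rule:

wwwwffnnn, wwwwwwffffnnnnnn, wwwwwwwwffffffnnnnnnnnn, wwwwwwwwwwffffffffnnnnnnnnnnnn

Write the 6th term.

wwwwwwwwwwwwwwffffffffffffnnnnnnnnnnnnnnnnnn

Term n consists of 2n+2 w's, followed by 2n f's, followed by 3n n's (n = 1, 2, …).
For term 6, n = 6, so the run lengths are 14, 12, 18.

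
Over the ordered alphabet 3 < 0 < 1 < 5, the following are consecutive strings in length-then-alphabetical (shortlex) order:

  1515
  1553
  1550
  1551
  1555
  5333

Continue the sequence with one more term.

The successor of 5333 increments the rightmost position that isn't already 5 and resets every position after it to 3.

5330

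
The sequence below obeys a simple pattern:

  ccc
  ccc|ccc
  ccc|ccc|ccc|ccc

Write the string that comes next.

ccc|ccc|ccc|ccc|ccc|ccc|ccc|ccc

Each string is two copies of the previous one joined by '|'.
One more doubling of ccc|ccc|ccc|ccc gives the answer.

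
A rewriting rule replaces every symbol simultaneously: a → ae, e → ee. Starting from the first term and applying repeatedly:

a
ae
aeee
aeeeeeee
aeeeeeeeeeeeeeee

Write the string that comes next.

Applying the rule to each of the 16 symbols of aeeeeeeeeeeeeeee gives the pieces ae ee ee ee ee ee ee ee ee ee ee ee ee ee ee ee, which concatenate to the answer.

aeeeeeeeeeeeeeeeeeeeeeeeeeeeeeee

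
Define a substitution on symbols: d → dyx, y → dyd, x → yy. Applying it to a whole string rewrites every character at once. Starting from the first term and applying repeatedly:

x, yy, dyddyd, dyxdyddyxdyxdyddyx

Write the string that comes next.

dyxdydyydyxdyddyxdyxdydyydyxdydyydyxdyddyxdyxdydyy

φ(dyxdyddyxdyxdyddyx) expands symbol-by-symbol to dyx dyd yy dyx dyd dyx dyx dyd yy dyx dyd yy dyx dyd dyx dyx dyd yy; joining the 18 pieces gives the next term.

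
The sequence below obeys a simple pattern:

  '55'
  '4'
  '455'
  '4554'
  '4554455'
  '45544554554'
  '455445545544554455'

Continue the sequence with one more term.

This is a Fibonacci-style word recurrence s(k) = s(k−1)·s(k−2): e.g. 4·55 = 455.
The next term joins 455445545544554455 and 45544554554.

45544554554455445545544554554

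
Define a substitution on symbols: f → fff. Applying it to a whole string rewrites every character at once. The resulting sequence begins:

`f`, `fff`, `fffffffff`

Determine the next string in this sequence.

fffffffffffffffffffffffffff

Expanding fffffffff: f→fff, f→fff, f→fff, f→fff, f→fff, f→fff, f→fff, f→fff, f→fff. Concatenated: fff fff fff fff fff fff fff fff fff.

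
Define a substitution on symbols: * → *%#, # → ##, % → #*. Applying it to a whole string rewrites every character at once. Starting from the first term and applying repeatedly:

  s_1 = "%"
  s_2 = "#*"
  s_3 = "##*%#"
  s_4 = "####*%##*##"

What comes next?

Expanding ####*%##*##: #→##, #→##, #→##, #→##, *→*%#, %→#*, #→##, #→##, *→*%#, #→##, #→##. Concatenated: ## ## ## ## *%# #* ## ## *%# ## ##.

########*%##*####*%#####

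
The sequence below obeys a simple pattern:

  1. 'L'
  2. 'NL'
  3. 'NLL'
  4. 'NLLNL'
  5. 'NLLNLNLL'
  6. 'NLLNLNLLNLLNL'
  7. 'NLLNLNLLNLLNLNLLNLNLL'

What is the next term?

NLLNLNLLNLLNLNLLNLNLLNLLNLNLLNLLNL

From term 3 onward, concatenate the last term with the second-to-last: NL·L = NLL, NLL·NL = NLLNL, …
So term 8 is NLLNLNLLNLLNLNLLNLNLL·NLLNLNLLNLLNL.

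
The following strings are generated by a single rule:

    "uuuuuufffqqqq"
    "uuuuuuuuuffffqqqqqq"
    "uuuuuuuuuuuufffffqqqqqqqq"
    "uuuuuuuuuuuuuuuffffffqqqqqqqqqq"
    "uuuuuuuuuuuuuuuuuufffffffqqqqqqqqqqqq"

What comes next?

Reading off run lengths: u runs 6, 9, 12, 15, 18; f runs 3, 4, 5, 6, 7; q runs 4, 6, 8, 10, 12 — each is linear in n (n = 1, 2, …).
For the next term, n = 6, so the run lengths are 21, 8, 14.

uuuuuuuuuuuuuuuuuuuuuffffffffqqqqqqqqqqqqqq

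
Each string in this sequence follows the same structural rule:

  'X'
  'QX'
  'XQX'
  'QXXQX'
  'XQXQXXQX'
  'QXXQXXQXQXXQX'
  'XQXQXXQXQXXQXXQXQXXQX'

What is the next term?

QXXQXXQXQXXQXXQXQXXQXQXXQXXQXQXXQX

From term 3 onward, concatenate the second-to-last term with the last: X·QX = XQX, QX·XQX = QXXQX, …
Continuing: QXXQXXQXQXXQX · XQXQXXQXQXXQXXQXQXXQX gives term 8.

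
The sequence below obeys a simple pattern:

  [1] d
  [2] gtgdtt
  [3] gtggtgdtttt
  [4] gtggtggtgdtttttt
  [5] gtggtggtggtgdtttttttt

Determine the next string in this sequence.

gtggtggtggtggtgdtttttttttt

s(k+1) = gtg·s(k)·tt, so each term gains gtg as a prefix and tt as a suffix.
So the next term is gtg·gtggtggtggtgdtttttttt·tt.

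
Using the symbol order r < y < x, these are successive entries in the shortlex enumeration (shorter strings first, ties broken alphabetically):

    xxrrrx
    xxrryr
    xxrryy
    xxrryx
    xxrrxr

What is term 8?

Continuing the enumeration 3 steps past xxrrxr: xxrrxr → xxrrxy → xxrrxx → (answer).

xxryrr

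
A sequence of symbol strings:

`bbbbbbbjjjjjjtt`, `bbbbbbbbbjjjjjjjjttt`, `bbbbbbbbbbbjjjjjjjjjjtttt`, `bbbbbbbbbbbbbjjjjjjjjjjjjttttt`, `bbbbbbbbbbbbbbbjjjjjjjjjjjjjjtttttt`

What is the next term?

The n-th term is 2n+1 b's then 2n j's then n-1 t's, where the shown terms are n = 3, 4, 5, 6, 7.
Setting n = 8 gives 17, 16, 7 characters in each block.

bbbbbbbbbbbbbbbbbjjjjjjjjjjjjjjjjttttttt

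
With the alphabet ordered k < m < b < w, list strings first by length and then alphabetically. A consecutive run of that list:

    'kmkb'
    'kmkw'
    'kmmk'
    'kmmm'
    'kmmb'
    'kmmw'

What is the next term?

kmbk

The successor of kmmw increments the rightmost position that isn't already w and resets every position after it to k.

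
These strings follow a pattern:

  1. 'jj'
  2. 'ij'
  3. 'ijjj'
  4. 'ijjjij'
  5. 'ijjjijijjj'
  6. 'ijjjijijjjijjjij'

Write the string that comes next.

This is a Fibonacci-style word recurrence s(k) = s(k−1)·s(k−2): e.g. ij·jj = ijjj.
Continuing: ijjjijijjjijjjij · ijjjijijjj gives term 7.

ijjjijijjjijjjijijjjijijjj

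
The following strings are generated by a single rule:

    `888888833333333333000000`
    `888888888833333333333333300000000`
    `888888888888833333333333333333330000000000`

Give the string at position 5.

Each string has the form 8^{3n+1} 3^{4n+3} 0^{2n+2}, where the shown terms are n = 2, 3, 4.
Setting n = 6 gives 19, 27, 14 characters in each block.

888888888888888888833333333333333333333333333300000000000000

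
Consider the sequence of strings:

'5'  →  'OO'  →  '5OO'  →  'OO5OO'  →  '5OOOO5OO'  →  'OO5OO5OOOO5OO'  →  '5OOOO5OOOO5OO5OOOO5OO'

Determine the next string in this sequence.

OO5OO5OOOO5OO5OOOO5OOOO5OO5OOOO5OO

This is a Fibonacci-style word recurrence s(k) = s(k−2)·s(k−1): e.g. 5·OO = 5OO.
The next term joins OO5OO5OOOO5OO and 5OOOO5OOOO5OO5OOOO5OO.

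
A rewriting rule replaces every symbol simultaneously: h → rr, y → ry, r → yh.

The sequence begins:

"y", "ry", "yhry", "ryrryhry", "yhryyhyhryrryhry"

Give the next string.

ryrryhryryrrryrryhryyhyhryrryhry

Replace each of the 16 characters of yhryyhyhryrryhry in place — ry rr yh ry ry rr ry rr yh ry yh yh ry rr yh ry — and concatenate.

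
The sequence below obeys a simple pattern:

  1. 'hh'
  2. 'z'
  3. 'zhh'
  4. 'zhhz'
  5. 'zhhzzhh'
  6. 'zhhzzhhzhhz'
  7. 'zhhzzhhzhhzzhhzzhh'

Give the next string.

zhhzzhhzhhzzhhzzhhzhhzzhhzhhz

From term 3 onward, concatenate the last term with the second-to-last: z·hh = zhh, zhh·z = zhhz, …
So term 8 is zhhzzhhzhhzzhhzzhh·zhhzzhhzhhz.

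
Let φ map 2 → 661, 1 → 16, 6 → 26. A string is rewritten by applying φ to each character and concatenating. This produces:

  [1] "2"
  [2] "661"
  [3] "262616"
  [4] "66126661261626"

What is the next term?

Rewriting the 14 symbols of 66126661261626 one by one yields 26 26 16 661 26 26 26 16 661 26 16 26 661 26; concatenated:

2626166612626261666126162666126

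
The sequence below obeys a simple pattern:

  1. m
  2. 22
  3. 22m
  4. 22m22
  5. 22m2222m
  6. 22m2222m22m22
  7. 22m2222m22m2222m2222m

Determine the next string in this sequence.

From term 3 onward, concatenate the last term with the second-to-last: 22·m = 22m, 22m·22 = 22m22, …
The next term joins 22m2222m22m2222m2222m and 22m2222m22m22.

22m2222m22m2222m2222m22m2222m22m22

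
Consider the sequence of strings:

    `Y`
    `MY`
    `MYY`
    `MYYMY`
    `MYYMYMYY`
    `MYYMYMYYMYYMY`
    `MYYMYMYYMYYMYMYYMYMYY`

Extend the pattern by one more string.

MYYMYMYYMYYMYMYYMYMYYMYYMYMYYMYYMY

This is a Fibonacci-style word recurrence s(k) = s(k−1)·s(k−2): e.g. MY·Y = MYY.
The next term joins MYYMYMYYMYYMYMYYMYMYY and MYYMYMYYMYYMY.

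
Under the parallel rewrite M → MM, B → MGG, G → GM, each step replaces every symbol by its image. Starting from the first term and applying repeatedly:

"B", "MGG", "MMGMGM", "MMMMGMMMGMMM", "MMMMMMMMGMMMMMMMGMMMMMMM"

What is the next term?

Rewriting the 24 symbols of MMMMMMMMGMMMMMMMGMMMMMMM one by one yields MM MM MM MM MM MM MM MM GM MM MM MM MM MM MM MM GM MM MM MM MM MM MM MM; concatenated:

MMMMMMMMMMMMMMMMGMMMMMMMMMMMMMMMGMMMMMMMMMMMMMMM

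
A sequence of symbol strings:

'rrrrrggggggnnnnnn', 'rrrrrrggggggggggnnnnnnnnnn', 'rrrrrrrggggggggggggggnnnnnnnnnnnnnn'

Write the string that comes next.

Each string has the form r^{n+3} g^{4n-2} n^{4n-2}, where the shown terms are n = 2, 3, 4.
At n = 5 the blocks have lengths 8, 18, 18.

rrrrrrrrggggggggggggggggggnnnnnnnnnnnnnnnnnn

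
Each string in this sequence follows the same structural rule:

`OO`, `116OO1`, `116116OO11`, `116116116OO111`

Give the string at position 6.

116116116116116OO11111

s(k+1) = 116·s(k)·1, so each term gains 116 as a prefix and 1 as a suffix.
From 116116116OO111, 2 further steps: 116116116OO111 → 116116116116OO1111 → (answer).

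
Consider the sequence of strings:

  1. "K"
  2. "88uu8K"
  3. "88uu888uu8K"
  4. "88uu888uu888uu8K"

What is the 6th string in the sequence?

88uu888uu888uu888uu888uu8K

Each term is the previous one with 88uu8 prepended.
From 88uu888uu888uu8K, 2 further steps: 88uu888uu888uu8K → 88uu888uu888uu888uu8K → (answer).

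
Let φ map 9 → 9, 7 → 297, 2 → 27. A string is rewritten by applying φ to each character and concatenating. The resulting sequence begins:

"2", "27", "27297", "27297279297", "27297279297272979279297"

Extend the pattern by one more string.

27297279297272979279297272972792979272979279297

Replace each of the 23 characters of 27297279297272979279297 in place — 27 297 27 9 297 27 297 9 27 9 297 27 297 27 9 297 9 27 297 9 27 9 297 — and concatenate.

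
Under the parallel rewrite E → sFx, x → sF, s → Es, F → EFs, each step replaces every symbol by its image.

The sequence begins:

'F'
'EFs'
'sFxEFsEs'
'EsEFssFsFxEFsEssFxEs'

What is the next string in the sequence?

Replace each of the 20 characters of EsEFssFsFxEFsEssFxEs in place — sFx Es sFx EFs Es Es EFs Es EFs sF sFx EFs Es sFx Es Es EFs sF sFx Es — and concatenate.

sFxEssFxEFsEsEsEFsEsEFssFsFxEFsEssFxEsEsEFssFsFxEs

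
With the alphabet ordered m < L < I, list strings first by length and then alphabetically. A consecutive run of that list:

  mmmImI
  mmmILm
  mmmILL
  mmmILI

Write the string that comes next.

The successor of mmmILI increments the rightmost position that isn't already I and resets every position after it to m.

mmmIIm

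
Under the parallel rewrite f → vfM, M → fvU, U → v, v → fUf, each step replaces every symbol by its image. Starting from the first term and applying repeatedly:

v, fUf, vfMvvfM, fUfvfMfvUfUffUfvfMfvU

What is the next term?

vfMvvfMfUfvfMfvUvfMfUfvvfMvvfMvfMvvfMfUfvfMfvUvfMfUfv

φ(fUfvfMfvUfUffUfvfMfvU) expands symbol-by-symbol to vfM v vfM fUf vfM fvU vfM fUf v vfM v vfM vfM v vfM fUf vfM fvU vfM fUf v; joining the 21 pieces gives the next term.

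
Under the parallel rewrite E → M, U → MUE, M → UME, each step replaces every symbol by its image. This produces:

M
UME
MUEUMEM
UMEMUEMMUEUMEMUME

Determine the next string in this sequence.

Replace each of the 17 characters of UMEMUEMMUEUMEMUME in place — MUE UME M UME MUE M UME UME MUE M MUE UME M UME MUE UME M — and concatenate.

MUEUMEMUMEMUEMUMEUMEMUEMMUEUMEMUMEMUEUMEM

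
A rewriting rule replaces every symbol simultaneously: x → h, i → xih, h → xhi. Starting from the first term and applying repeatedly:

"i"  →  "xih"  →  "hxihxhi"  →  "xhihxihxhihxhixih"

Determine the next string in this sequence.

hxhixihxhihxihxhihxhixihxhihxhixihhxihxhi

Replace each of the 17 characters of xhihxihxhihxhixih in place — h xhi xih xhi h xih xhi h xhi xih xhi h xhi xih h xih xhi — and concatenate.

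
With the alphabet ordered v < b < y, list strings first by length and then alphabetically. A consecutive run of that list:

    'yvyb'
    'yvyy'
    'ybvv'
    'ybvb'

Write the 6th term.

Advancing 2 positions from ybvb through ybvb → ybvy reaches term 6.

ybbv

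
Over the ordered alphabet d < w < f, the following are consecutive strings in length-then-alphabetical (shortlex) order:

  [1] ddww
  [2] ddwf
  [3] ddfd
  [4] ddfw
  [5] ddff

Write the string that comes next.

Treat ddff as a base-3 numeral over the given alphabet and add one, carrying through any trailing f's.

dwdd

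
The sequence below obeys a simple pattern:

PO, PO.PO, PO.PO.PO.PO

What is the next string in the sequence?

s(k+1) = s(k)·.·s(k) — each term doubles the last with '.' between the halves.
So the next term is two copies of PO.PO.PO.PO with '.' between the halves.

PO.PO.PO.PO.PO.PO.PO.PO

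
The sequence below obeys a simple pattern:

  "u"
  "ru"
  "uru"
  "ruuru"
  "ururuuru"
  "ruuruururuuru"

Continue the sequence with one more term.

ururuururuuruururuuru

From term 3 onward, concatenate the second-to-last term with the last: u·ru = uru, ru·uru = ruuru, …
Continuing: ururuuru · ruuruururuuru gives term 7.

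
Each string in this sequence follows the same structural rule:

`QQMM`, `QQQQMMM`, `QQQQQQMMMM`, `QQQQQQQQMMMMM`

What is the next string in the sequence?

QQQQQQQQQQMMMMMM

Each string has the form Q^{2n} M^{n+1} (n = 1, 2, …).
At n = 5 the blocks have lengths 10, 6.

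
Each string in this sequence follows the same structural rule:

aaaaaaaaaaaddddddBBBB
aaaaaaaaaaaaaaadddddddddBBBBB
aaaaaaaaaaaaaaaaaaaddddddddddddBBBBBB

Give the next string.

aaaaaaaaaaaaaaaaaaaaaaadddddddddddddddBBBBBBB

The n-th term is 4n+3 a's then 3n d's then n+2 B's, where the shown terms are n = 2, 3, 4.
At n = 5 the blocks have lengths 23, 15, 7.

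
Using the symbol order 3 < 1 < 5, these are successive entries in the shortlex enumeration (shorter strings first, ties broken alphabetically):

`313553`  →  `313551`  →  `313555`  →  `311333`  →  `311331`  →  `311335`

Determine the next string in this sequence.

The successor of 311335 increments the rightmost position that isn't already 5 and resets every position after it to 3.

311313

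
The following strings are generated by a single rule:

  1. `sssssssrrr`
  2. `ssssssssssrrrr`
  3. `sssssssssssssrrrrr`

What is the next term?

Each string has the form s^{3n+1} r^{n+1}, where the shown terms are n = 2, 3, 4.
For the next term, n = 5, so the run lengths are 16, 6.

ssssssssssssssssrrrrrr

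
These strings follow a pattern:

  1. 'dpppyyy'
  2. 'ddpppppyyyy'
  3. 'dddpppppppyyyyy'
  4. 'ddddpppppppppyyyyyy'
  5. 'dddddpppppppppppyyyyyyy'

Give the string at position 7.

dddddddpppppppppppppppyyyyyyyyy

The n-th term is n d's then 2n+1 p's then n+2 y's (n = 1, 2, …).
Setting n = 7 gives 7, 15, 9 characters in each block.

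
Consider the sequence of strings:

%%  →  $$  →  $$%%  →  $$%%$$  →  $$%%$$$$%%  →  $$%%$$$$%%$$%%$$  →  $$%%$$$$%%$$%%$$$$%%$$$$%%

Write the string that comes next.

This is a Fibonacci-style word recurrence s(k) = s(k−1)·s(k−2): e.g. $$·%% = $$%%.
Continuing: $$%%$$$$%%$$%%$$$$%%$$$$%% · $$%%$$$$%%$$%%$$ gives term 8.

$$%%$$$$%%$$%%$$$$%%$$$$%%$$%%$$$$%%$$%%$$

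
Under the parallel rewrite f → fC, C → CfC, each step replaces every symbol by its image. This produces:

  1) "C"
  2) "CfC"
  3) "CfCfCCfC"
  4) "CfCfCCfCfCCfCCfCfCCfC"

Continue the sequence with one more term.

Replace each of the 21 characters of CfCfCCfCfCCfCCfCfCCfC in place — CfC fC CfC fC CfC CfC fC CfC fC CfC CfC fC CfC CfC fC CfC fC CfC CfC fC CfC — and concatenate.

CfCfCCfCfCCfCCfCfCCfCfCCfCCfCfCCfCCfCfCCfCfCCfCCfCfCCfC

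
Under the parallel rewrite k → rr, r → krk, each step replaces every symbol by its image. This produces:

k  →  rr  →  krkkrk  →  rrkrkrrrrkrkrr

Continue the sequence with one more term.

Applying the rule to each of the 14 symbols of rrkrkrrrrkrkrr gives the pieces krk krk rr krk rr krk krk krk krk rr krk rr krk krk, which concatenate to the answer.

krkkrkrrkrkrrkrkkrkkrkkrkrrkrkrrkrkkrk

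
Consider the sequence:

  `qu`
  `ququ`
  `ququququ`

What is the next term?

Each string is two copies of the previous one concatenated.
So the next term is two copies of ququququ.

ququququququququ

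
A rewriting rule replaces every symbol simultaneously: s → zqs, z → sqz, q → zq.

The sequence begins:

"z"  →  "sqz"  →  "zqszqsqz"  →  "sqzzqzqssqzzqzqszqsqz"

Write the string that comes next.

φ(sqzzqzqssqzzqzqszqsqz) expands symbol-by-symbol to zqs zq sqz sqz zq sqz zq zqs zqs zq sqz sqz zq sqz zq zqs sqz zq zqs zq sqz; joining the 21 pieces gives the next term.

zqszqsqzsqzzqsqzzqzqszqszqsqzsqzzqsqzzqzqssqzzqzqszqsqz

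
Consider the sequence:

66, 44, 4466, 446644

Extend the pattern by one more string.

This is a Fibonacci-style word recurrence s(k) = s(k−1)·s(k−2): e.g. 44·66 = 4466.
Continuing: 446644 · 4466 gives term 5.

4466444466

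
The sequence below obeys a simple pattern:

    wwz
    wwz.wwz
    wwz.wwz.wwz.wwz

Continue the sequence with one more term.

wwz.wwz.wwz.wwz.wwz.wwz.wwz.wwz

s(k+1) = s(k)·.·s(k) — each term doubles the last with '.' between the halves.
So the next term is two copies of wwz.wwz.wwz.wwz with '.' between the halves.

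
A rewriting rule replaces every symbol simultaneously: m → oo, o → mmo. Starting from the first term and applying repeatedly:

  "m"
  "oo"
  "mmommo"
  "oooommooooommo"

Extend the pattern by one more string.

mmommommommooooommommommommommooooommo

Applying the rule to each of the 14 symbols of oooommooooommo gives the pieces mmo mmo mmo mmo oo oo mmo mmo mmo mmo mmo oo oo mmo, which concatenate to the answer.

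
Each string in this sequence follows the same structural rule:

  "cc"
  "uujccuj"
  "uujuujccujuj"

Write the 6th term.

Every step adds uuj to the front and uj to the end of the previous string.
From uujuujccujuj, 3 further steps: uujuujccujuj → uujuujuujccujujuj → uujuujuujuujccujujujuj → (answer).

uujuujuujuujuujccujujujujuj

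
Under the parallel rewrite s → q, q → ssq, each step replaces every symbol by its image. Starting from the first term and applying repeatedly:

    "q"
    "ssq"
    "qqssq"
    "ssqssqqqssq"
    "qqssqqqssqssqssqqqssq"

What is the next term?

ssqssqqqssqssqssqqqssqqqssqqqssqssqssqqqssq

Applying the rule to each of the 21 symbols of qqssqqqssqssqssqqqssq gives the pieces ssq ssq q q ssq ssq ssq q q ssq q q ssq q q ssq ssq ssq q q ssq, which concatenate to the answer.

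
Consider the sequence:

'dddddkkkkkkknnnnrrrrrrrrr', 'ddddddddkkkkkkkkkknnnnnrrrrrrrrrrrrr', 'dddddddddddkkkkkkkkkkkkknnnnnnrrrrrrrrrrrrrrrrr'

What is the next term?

ddddddddddddddkkkkkkkkkkkkkkkknnnnnnnrrrrrrrrrrrrrrrrrrrrr

Term n consists of 3n-1 d's, followed by 3n+1 k's, followed by n+2 n's, followed by 4n+1 r's, where the shown terms are n = 2, 3, 4.
At n = 5 the blocks have lengths 14, 16, 7, 21.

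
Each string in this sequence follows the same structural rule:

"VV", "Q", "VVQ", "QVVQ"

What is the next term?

From term 3 onward, concatenate the second-to-last term with the last: VV·Q = VVQ, Q·VVQ = QVVQ, …
Continuing: VVQ · QVVQ gives term 5.

VVQQVVQ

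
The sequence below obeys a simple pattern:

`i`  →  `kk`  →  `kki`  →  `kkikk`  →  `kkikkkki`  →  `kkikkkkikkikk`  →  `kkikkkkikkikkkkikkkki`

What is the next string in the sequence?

kkikkkkikkikkkkikkkkikkikkkkikkikk

This is a Fibonacci-style word recurrence s(k) = s(k−1)·s(k−2): e.g. kk·i = kki.
Continuing: kkikkkkikkikkkkikkkki · kkikkkkikkikk gives term 8.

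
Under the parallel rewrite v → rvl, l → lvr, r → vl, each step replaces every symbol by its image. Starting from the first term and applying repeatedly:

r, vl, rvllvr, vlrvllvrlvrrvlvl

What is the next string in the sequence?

rvllvrvlrvllvrlvrrvlvllvrrvlvlvlrvllvrrvllvr

Replace each of the 16 characters of vlrvllvrlvrrvlvl in place — rvl lvr vl rvl lvr lvr rvl vl lvr rvl vl vl rvl lvr rvl lvr — and concatenate.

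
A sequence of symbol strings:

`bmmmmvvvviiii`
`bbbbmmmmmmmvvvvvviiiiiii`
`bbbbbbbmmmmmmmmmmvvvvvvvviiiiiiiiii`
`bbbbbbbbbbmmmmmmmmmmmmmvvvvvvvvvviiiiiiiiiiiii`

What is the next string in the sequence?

The n-th term is 3n-2 b's then 3n+1 m's then 2n+2 v's then 3n+1 i's (n = 1, 2, …).
Setting n = 5 gives 13, 16, 12, 16 characters in each block.

bbbbbbbbbbbbbmmmmmmmmmmmmmmmmvvvvvvvvvvvviiiiiiiiiiiiiiii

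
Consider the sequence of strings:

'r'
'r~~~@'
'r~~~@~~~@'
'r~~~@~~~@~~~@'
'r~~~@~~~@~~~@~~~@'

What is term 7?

r~~~@~~~@~~~@~~~@~~~@~~~@

Each term is the previous one with ~~~@ appended.
From r~~~@~~~@~~~@~~~@, 2 further steps: r~~~@~~~@~~~@~~~@ → r~~~@~~~@~~~@~~~@~~~@ → (answer).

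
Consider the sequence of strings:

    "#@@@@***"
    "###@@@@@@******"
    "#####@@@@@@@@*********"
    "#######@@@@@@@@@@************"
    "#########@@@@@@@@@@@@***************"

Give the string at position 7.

#############@@@@@@@@@@@@@@@@*********************

Reading off run lengths: # runs 1, 3, 5, 7, 9; @ runs 4, 6, 8, 10, 12; * runs 3, 6, 9, 12, 15 — each is linear in n (n = 1, 2, …).
For term 7, n = 7, so the run lengths are 13, 16, 21.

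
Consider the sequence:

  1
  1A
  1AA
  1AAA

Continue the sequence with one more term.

The strings grow by a fixed suffix A each time.
So the next term is 1AAA·A.

1AAAA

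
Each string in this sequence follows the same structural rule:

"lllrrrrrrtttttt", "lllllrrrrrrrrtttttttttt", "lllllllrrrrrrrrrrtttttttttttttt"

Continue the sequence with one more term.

lllllllllrrrrrrrrrrrrtttttttttttttttttt

Each string has the form l^{2n-1} r^{2n+2} t^{4n-2}, where the shown terms are n = 2, 3, 4.
Setting n = 5 gives 9, 12, 18 characters in each block.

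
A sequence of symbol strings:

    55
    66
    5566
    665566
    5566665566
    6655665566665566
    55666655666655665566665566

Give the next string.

From term 3 onward, concatenate the second-to-last term with the last: 55·66 = 5566, 66·5566 = 665566, …
The next term joins 6655665566665566 and 55666655666655665566665566.

665566556666556655666655666655665566665566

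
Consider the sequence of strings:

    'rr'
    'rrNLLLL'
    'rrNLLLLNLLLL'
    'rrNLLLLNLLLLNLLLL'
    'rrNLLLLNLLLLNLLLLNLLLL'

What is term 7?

rrNLLLLNLLLLNLLLLNLLLLNLLLLNLLLL

Every step adds NLLLL to the end: s(k+1) = s(k)·NLLLL.
From rrNLLLLNLLLLNLLLLNLLLL, 2 further steps: rrNLLLLNLLLLNLLLLNLLLL → rrNLLLLNLLLLNLLLLNLLLLNLLLL → (answer).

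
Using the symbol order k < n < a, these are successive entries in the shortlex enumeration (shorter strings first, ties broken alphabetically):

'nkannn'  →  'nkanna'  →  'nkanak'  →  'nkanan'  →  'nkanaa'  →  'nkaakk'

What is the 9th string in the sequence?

nkaank

Continuing the enumeration 3 steps past nkaakk: nkaakk → nkaakn → nkaaka → (answer).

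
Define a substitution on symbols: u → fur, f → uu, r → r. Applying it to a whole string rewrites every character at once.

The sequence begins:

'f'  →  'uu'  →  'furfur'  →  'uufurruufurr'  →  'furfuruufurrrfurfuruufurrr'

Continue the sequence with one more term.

Replace each of the 26 characters of furfuruufurrrfurfuruufurrr in place — uu fur r uu fur r fur fur uu fur r r r uu fur r uu fur r fur fur uu fur r r r — and concatenate.

uufurruufurrfurfuruufurrrruufurruufurrfurfuruufurrrr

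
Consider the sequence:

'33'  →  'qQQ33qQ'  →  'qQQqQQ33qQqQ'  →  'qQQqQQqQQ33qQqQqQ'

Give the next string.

qQQqQQqQQqQQ33qQqQqQqQ

Every step adds qQQ to the front and qQ to the end of the previous string.
One more step from qQQqQQqQQ33qQqQqQ gives the answer.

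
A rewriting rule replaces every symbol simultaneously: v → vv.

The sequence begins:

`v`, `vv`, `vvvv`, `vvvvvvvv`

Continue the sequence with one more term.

Rewriting each symbol of vvvvvvvv: v→vv, v→vv, v→vv, v→vv, v→vv, v→vv, v→vv, v→vv, which concatenates to vv vv vv vv vv vv vv vv.

vvvvvvvvvvvvvvvv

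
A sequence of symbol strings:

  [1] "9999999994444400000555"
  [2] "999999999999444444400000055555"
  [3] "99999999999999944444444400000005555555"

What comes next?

Term n consists of 3n+3 9's, followed by 2n+1 4's, followed by n+3 0's, followed by 2n-1 5's, where the shown terms are n = 2, 3, 4.
At n = 5 the blocks have lengths 18, 11, 8, 9.

9999999999999999994444444444400000000555555555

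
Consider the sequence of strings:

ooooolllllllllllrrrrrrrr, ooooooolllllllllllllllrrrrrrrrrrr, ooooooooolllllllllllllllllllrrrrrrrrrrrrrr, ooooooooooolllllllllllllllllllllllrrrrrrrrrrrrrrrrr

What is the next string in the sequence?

ooooooooooooolllllllllllllllllllllllllllrrrrrrrrrrrrrrrrrrrr

Term n consists of 2n+1 o's, followed by 4n+3 l's, followed by 3n+2 r's, where the shown terms are n = 2, 3, 4, 5.
For the next term, n = 6, so the run lengths are 13, 27, 20.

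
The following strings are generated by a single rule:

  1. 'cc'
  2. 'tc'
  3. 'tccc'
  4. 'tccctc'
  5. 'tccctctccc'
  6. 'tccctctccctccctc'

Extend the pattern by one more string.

tccctctccctccctctccctctccc

This is a Fibonacci-style word recurrence s(k) = s(k−1)·s(k−2): e.g. tc·cc = tccc.
So term 7 is tccctctccctccctc·tccctctccc.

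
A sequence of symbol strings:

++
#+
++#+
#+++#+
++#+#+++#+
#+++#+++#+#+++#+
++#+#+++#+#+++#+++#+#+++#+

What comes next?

This is a Fibonacci-style word recurrence s(k) = s(k−2)·s(k−1): e.g. ++·#+ = ++#+.
So term 8 is #+++#+++#+#+++#+·++#+#+++#+#+++#+++#+#+++#+.

#+++#+++#+#+++#+++#+#+++#+#+++#+++#+#+++#+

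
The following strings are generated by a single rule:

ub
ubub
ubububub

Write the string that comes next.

s(k+1) = s(k)·s(k) — each term doubles the last.
Doubling ubububub:

ubububububububub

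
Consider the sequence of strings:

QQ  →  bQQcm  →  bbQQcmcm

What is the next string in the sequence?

bbbQQcmcmcm

Every step adds b to the front and cm to the end of the previous string.
So the next term is b·bbQQcmcm·cm.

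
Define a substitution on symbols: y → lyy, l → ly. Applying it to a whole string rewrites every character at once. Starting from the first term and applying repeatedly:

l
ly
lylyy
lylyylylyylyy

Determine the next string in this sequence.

Replace each of the 13 characters of lylyylylyylyy in place — ly lyy ly lyy lyy ly lyy ly lyy lyy ly lyy lyy — and concatenate.

lylyylylyylyylylyylylyylyylylyylyy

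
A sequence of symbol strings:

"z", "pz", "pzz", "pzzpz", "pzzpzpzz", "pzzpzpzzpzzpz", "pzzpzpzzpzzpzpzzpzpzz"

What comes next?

This is a Fibonacci-style word recurrence s(k) = s(k−1)·s(k−2): e.g. pz·z = pzz.
Continuing: pzzpzpzzpzzpzpzzpzpzz · pzzpzpzzpzzpz gives term 8.

pzzpzpzzpzzpzpzzpzpzzpzzpzpzzpzzpz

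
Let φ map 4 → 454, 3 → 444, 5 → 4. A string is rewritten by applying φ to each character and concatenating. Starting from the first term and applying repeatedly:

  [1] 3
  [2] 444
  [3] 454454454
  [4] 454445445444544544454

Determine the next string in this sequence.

454445445445444544544454454454445445444544544544454

Applying the rule to each of the 21 symbols of 454445445444544544454 gives the pieces 454 4 454 454 454 4 454 454 4 454 454 454 4 454 454 4 454 454 454 4 454, which concatenate to the answer.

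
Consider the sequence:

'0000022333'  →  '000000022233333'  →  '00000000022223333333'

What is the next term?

Each string has the form 0^{2n+1} 2^{n} 3^{2n-1}, where the shown terms are n = 2, 3, 4.
At n = 5 the blocks have lengths 11, 5, 9.

0000000000022222333333333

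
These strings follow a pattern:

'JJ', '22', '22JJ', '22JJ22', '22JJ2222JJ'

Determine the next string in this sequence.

22JJ2222JJ22JJ22

This is a Fibonacci-style word recurrence s(k) = s(k−1)·s(k−2): e.g. 22·JJ = 22JJ.
Continuing: 22JJ2222JJ · 22JJ22 gives term 6.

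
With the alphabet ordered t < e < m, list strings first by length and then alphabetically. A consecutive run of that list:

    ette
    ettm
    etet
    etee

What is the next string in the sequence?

Treat etee as a base-3 numeral over the given alphabet and add one, carrying through any trailing m's.

etem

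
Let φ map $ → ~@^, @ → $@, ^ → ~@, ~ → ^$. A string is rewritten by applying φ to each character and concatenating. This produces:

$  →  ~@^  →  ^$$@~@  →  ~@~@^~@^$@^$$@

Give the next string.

^$$@^$$@~@^$$@~@~@^$@~@~@^~@^$@

φ(~@~@^~@^$@^$$@) expands symbol-by-symbol to ^$ $@ ^$ $@ ~@ ^$ $@ ~@ ~@^ $@ ~@ ~@^ ~@^ $@; joining the 14 pieces gives the next term.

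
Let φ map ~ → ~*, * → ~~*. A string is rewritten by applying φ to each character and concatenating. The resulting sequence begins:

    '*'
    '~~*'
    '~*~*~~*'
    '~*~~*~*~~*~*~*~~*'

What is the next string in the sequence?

~*~~*~*~*~~*~*~~*~*~*~~*~*~~*~*~~*~*~*~~*

Applying the rule to each of the 17 symbols of ~*~~*~*~~*~*~*~~* gives the pieces ~* ~~* ~* ~* ~~* ~* ~~* ~* ~* ~~* ~* ~~* ~* ~~* ~* ~* ~~*, which concatenate to the answer.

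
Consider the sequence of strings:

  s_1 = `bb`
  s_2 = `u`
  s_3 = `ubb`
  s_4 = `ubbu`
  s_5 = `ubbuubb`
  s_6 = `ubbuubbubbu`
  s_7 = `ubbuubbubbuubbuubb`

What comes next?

Each term (from the third on) is the previous term followed by the one before it: term 3 = u·bb = ubb.
The next term joins ubbuubbubbuubbuubb and ubbuubbubbu.

ubbuubbubbuubbuubbubbuubbubbu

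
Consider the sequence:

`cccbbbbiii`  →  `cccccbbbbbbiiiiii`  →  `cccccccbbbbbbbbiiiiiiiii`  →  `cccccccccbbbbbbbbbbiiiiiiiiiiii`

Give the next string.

cccccccccccbbbbbbbbbbbbiiiiiiiiiiiiiii

Term n consists of 2n+1 c's, followed by 2n+2 b's, followed by 3n i's (n = 1, 2, …).
For the next term, n = 5, so the run lengths are 11, 12, 15.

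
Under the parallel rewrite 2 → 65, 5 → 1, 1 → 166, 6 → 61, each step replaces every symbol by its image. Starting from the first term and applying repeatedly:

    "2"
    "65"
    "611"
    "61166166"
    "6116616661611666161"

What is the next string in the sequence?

Rewriting the 19 symbols of 6116616661611666161 one by one yields 61 166 166 61 61 166 61 61 61 166 61 166 166 61 61 61 166 61 166; concatenated:

6116616661611666161611666116616661616116661166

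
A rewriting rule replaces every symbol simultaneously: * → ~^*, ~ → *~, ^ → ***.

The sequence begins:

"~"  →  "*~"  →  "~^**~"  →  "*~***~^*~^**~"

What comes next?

~^**~~^*~^*~^**~***~^**~***~^*~^**~

φ(*~***~^*~^**~) expands symbol-by-symbol to ~^* *~ ~^* ~^* ~^* *~ *** ~^* *~ *** ~^* ~^* *~; joining the 13 pieces gives the next term.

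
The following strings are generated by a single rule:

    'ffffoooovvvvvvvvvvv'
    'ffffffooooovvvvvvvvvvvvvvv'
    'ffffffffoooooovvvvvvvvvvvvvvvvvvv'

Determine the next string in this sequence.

Term n consists of 2n f's, followed by n+2 o's, followed by 4n+3 v's, where the shown terms are n = 2, 3, 4.
For the next term, n = 5, so the run lengths are 10, 7, 23.

ffffffffffooooooovvvvvvvvvvvvvvvvvvvvvvv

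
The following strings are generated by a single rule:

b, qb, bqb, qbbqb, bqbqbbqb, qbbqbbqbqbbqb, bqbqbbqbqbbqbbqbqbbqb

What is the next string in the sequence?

qbbqbbqbqbbqbbqbqbbqbqbbqbbqbqbbqb

Each term (from the third on) is the two preceding terms concatenated in order: term 3 = b·qb = bqb.
So term 8 is qbbqbbqbqbbqb·bqbqbbqbqbbqbbqbqbbqb.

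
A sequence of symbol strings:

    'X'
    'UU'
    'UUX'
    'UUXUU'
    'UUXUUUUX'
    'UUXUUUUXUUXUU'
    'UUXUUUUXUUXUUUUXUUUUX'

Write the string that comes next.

Each term (from the third on) is the previous term followed by the one before it: term 3 = UU·X = UUX.
The next term joins UUXUUUUXUUXUUUUXUUUUX and UUXUUUUXUUXUU.

UUXUUUUXUUXUUUUXUUUUXUUXUUUUXUUXUU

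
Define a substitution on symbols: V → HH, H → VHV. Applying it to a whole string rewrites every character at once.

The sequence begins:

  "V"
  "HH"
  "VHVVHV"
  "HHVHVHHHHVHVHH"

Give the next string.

VHVVHVHHVHVHHVHVVHVVHVVHVHHVHVHHVHVVHV

φ(HHVHVHHHHVHVHH) expands symbol-by-symbol to VHV VHV HH VHV HH VHV VHV VHV VHV HH VHV HH VHV VHV; joining the 14 pieces gives the next term.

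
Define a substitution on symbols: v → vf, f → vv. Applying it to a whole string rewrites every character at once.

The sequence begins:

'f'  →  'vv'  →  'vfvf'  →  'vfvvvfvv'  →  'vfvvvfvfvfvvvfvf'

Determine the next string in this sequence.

vfvvvfvfvfvvvfvvvfvvvfvfvfvvvfvv

Replace each of the 16 characters of vfvvvfvfvfvvvfvf in place — vf vv vf vf vf vv vf vv vf vv vf vf vf vv vf vv — and concatenate.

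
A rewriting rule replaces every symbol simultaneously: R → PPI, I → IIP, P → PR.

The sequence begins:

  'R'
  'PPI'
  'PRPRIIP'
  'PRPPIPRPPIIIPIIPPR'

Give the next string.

φ(PRPPIPRPPIIIPIIPPR) expands symbol-by-symbol to PR PPI PR PR IIP PR PPI PR PR IIP IIP IIP PR IIP IIP PR PR PPI; joining the 18 pieces gives the next term.

PRPPIPRPRIIPPRPPIPRPRIIPIIPIIPPRIIPIIPPRPRPPI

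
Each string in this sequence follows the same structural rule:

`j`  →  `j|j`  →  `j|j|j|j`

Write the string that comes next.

Each string is two copies of the previous one joined by '|'.
One more doubling of j|j|j|j gives the answer.

j|j|j|j|j|j|j|j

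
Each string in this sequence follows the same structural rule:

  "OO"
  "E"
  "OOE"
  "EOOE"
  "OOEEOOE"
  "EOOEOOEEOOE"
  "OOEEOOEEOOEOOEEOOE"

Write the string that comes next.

This is a Fibonacci-style word recurrence s(k) = s(k−2)·s(k−1): e.g. OO·E = OOE.
Continuing: EOOEOOEEOOE · OOEEOOEEOOEOOEEOOE gives term 8.

EOOEOOEEOOEOOEEOOEEOOEOOEEOOE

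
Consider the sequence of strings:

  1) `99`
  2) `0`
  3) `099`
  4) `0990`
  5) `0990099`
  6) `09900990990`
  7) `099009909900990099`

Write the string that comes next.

09900990990099009909900990990

Each term (from the third on) is the previous term followed by the one before it: term 3 = 0·99 = 099.
Continuing: 099009909900990099 · 09900990990 gives term 8.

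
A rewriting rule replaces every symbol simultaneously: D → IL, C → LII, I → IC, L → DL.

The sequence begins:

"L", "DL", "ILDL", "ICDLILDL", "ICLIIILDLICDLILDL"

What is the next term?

Rewriting the 17 symbols of ICLIIILDLICDLILDL one by one yields IC LII DL IC IC IC DL IL DL IC LII IL DL IC DL IL DL; concatenated:

ICLIIDLICICICDLILDLICLIIILDLICDLILDL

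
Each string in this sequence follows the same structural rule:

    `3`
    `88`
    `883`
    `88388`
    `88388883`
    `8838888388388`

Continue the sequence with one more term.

Each term (from the third on) is the previous term followed by the one before it: term 3 = 88·3 = 883.
So term 7 is 8838888388388·88388883.

883888838838888388883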